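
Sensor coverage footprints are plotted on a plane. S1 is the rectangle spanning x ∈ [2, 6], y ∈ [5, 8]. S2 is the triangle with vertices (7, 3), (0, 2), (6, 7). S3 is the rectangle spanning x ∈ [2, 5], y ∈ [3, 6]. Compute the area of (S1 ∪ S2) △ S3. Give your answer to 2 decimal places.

17.23

|S1 ∪ S2| = 24.1.
|(S1 ∪ S2) ∩ S3| = 7.9333.
|(S1 ∪ S2) △ S3| = 24.1 + 9 − 15.8667 = 17.23.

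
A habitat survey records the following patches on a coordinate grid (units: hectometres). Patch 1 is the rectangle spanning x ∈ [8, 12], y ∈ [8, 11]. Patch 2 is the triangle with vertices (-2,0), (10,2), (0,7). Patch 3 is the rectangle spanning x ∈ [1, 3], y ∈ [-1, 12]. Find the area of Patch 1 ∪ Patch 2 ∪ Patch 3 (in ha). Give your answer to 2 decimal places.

By inclusion–exclusion:
Individual areas: |Patch 1| = 12, |Patch 2| = 40, |Patch 3| = 26.
|Patch 1∩Patch 2| = 0.
|Patch 1∩Patch 3| = 0 (no overlap).
|Patch 2∩Patch 3| = 10.6667.
|Patch 1∩Patch 2∩Patch 3| = 0.
|Patch 1 ∪ Patch 2 ∪ Patch 3| = 78 − 10.6667 + 0 = 67.33.

67.33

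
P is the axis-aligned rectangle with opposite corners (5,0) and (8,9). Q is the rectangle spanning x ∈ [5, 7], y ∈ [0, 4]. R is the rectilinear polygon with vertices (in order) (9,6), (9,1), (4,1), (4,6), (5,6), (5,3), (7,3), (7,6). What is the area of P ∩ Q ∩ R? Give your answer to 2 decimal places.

4.00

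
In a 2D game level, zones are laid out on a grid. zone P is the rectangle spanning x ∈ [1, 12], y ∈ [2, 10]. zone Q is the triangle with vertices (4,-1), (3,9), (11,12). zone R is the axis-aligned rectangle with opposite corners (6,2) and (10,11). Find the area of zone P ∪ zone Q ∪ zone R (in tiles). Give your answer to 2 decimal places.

96.16

By inclusion–exclusion:
Individual areas: |zone P| = 88, |zone Q| = 41.5, |zone R| = 36.
|zone P∩zone Q| = 34.3705.
|zone P∩zone R|: x∈[6,10], y∈[2,10] → 4·8 = 32.
|zone Q∩zone R| = 17.2649.
|zone P∩zone Q∩zone R| = 14.2912.
|zone P ∪ zone Q ∪ zone R| = 165.5 − 83.6354 + 14.2912 = 96.16.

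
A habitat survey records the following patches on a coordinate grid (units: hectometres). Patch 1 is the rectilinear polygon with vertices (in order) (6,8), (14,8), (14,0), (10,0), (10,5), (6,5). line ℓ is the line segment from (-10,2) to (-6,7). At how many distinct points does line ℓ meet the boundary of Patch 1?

0

The segment lies entirely outside Patch 1 and never meets its boundary.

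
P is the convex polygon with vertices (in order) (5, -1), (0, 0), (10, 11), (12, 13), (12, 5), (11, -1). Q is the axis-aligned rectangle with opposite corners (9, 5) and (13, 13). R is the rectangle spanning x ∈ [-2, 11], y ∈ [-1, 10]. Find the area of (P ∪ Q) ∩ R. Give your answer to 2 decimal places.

73.05

The region (P ∪ Q) ∩ R is the polygon with vertices (9,9.9), (9,10), (11,10), (11,-1), (5,-1), (0,0).
By the shoelace formula its area is 73.05.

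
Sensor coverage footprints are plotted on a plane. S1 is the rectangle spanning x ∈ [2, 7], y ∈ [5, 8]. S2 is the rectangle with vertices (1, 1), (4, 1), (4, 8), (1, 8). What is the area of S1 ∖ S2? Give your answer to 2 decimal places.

|S1∩S2|: x∈[2,4], y∈[5,8] → 2·3 = 6.
|S1| = 15.
|S1 ∖ S2| = |S1| − |S1∩S2| = 15 − 6 = 9.00.

9.00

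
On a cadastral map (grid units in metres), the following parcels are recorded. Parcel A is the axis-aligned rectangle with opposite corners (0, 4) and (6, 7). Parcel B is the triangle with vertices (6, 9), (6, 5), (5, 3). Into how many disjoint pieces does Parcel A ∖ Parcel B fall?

2

Parcel A ∖ Parcel B splits into 2 disjoint pieces (area 0.25, area 16.25).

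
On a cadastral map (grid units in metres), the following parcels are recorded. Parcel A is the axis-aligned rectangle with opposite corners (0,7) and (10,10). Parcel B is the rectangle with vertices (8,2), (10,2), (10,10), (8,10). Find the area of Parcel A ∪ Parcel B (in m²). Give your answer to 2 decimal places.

40.00

By inclusion–exclusion:
Individual areas: |Parcel A| = 30, |Parcel B| = 16.
|Parcel A∩Parcel B|: x∈[8,10], y∈[7,10] → 2·3 = 6.
|Parcel A ∪ Parcel B| = 46 − 6 = 40.00.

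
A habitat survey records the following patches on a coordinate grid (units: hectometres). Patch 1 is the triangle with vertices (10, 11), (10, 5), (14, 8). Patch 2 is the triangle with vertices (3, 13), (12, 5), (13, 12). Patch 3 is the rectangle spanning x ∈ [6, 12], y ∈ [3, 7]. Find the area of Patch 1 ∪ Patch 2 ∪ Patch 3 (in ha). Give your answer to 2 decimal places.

59.12

By inclusion–exclusion:
Individual areas: |Patch 1| = 12, |Patch 2| = 35.5, |Patch 3| = 24.
|Patch 1∩Patch 2| = 9.1622.
|Patch 1∩Patch 3| = 2.5.
|Patch 2∩Patch 3| = 2.25.
|Patch 1∩Patch 2∩Patch 3| = 1.5358.
|Patch 1 ∪ Patch 2 ∪ Patch 3| = 71.5 − 13.9122 + 1.5358 = 59.12.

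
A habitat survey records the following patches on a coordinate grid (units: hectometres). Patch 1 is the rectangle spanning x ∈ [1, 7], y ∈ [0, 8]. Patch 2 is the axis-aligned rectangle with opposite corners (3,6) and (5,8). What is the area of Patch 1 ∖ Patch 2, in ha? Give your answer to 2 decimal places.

44.00

|Patch 1∩Patch 2|: x∈[3,5], y∈[6,8] → 2·2 = 4.
|Patch 1| = 48.
|Patch 1 ∖ Patch 2| = |Patch 1| − |Patch 1∩Patch 2| = 48 − 4 = 44.00.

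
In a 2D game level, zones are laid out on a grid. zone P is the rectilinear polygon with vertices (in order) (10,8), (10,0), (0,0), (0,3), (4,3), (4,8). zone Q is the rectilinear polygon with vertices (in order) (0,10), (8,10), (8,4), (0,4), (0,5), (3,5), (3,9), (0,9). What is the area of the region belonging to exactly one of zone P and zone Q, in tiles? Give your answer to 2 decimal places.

64.00

|zone P| = 60, |zone Q| = 36, |zone P∩zone Q| = 16.
|zone P △ zone Q| = |zone P| + |zone Q| − 2·|zone P∩zone Q| = 60 + 36 − 32 = 64.00.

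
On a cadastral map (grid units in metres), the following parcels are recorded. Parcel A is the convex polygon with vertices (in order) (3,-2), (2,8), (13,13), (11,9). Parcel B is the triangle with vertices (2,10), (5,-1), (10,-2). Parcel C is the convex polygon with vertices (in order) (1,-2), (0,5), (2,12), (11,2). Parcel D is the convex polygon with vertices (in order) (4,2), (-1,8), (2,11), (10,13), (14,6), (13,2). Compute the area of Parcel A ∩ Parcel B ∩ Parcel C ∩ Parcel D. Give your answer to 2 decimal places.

11.34

The intersection is the polygon with vertices (5.909,2), (4.182,2), (2.485,8.221), (3.023,8.465), (6.652,3.022).
By the shoelace formula its area is 11.34.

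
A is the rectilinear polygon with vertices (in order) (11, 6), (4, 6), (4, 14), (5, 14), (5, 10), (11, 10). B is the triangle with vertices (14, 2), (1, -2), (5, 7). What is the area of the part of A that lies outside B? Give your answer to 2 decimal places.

30.88

|A| = 32, |A∩B| = 1.1222.
|A ∖ B| = |A| − |A∩B| = 32 − 1.1222 = 30.88.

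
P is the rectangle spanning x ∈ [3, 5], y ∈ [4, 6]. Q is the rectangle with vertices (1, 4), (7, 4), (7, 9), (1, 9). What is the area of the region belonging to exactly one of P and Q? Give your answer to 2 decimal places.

26.00

|P∩Q|: x∈[3,5], y∈[4,6] → 2·2 = 4.
|P △ Q| = |P| + |Q| − 2·|P∩Q| = 4 + 30 − 8 = 26.00.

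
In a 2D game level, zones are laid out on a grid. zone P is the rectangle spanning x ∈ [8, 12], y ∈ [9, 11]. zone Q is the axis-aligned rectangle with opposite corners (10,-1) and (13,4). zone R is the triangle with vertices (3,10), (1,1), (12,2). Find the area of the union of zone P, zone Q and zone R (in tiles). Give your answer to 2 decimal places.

69.54

By inclusion–exclusion:
Individual areas: |zone P| = 8, |zone Q| = 15, |zone R| = 48.5.
|zone P∩zone Q| = 0 (no overlap).
|zone P∩zone R| = 0.
|zone Q∩zone R| = 1.9596.
|zone P∩zone Q∩zone R| = 0.
|zone P ∪ zone Q ∪ zone R| = 71.5 − 1.9596 + 0 = 69.54.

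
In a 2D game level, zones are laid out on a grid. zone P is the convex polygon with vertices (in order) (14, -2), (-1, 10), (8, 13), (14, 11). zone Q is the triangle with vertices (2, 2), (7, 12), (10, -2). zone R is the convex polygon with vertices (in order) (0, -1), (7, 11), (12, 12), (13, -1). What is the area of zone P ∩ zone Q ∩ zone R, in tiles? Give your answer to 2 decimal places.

The intersection is the polygon with vertices (9.172,1.862), (4.057,5.955), (7,11), (7.205,11.041).
By the shoelace formula its area is 19.91.

19.91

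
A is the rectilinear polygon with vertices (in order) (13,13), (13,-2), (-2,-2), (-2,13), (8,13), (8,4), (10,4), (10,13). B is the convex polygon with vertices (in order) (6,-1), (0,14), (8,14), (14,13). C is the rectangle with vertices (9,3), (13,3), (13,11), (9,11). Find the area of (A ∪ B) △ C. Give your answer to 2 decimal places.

|A ∪ B| = 235.5321.
|(A ∪ B) ∩ C| = 30.875.
|(A ∪ B) △ C| = 235.5321 + 32 − 61.75 = 205.78.

205.78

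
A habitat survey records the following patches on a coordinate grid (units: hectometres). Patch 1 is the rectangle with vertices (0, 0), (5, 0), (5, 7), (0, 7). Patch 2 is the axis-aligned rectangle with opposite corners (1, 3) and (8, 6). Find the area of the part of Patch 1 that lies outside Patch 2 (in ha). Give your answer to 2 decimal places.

|Patch 1∩Patch 2|: x∈[1,5], y∈[3,6] → 4·3 = 12.
|Patch 1| = 35.
|Patch 1 ∖ Patch 2| = |Patch 1| − |Patch 1∩Patch 2| = 35 − 12 = 23.00.

23.00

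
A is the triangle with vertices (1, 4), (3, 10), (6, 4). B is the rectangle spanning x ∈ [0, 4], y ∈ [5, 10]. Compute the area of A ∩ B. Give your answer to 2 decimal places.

8.17

The intersection is the polygon with vertices (3,10), (4,8), (4,5), (1.333,5).
By the shoelace formula its area is 8.17.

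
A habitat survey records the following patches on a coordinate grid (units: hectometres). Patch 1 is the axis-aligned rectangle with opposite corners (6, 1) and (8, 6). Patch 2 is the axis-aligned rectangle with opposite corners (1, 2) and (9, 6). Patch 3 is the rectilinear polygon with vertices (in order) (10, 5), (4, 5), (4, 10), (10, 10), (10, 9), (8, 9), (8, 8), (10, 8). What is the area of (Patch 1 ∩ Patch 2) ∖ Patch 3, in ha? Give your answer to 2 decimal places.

|Patch 1 ∩ Patch 2| = 8.
|(Patch 1 ∩ Patch 2) ∩ Patch 3| = 2.
|(Patch 1 ∩ Patch 2) ∖ Patch 3| = 8 − 2 = 6.00.

6.00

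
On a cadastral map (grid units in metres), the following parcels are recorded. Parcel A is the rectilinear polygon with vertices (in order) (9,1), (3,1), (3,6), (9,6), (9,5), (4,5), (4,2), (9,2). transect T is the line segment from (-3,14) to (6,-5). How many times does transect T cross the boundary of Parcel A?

2

The segment meets the boundary at (3.158,1), (3,1.333).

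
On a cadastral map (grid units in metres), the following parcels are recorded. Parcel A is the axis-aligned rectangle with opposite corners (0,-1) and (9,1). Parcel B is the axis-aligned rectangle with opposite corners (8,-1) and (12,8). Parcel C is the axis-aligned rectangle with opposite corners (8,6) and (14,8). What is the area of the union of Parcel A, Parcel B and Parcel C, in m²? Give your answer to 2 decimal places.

By inclusion–exclusion:
Individual areas: |Parcel A| = 18, |Parcel B| = 36, |Parcel C| = 12.
|Parcel A∩Parcel B|: x∈[8,9], y∈[-1,1] → 1·2 = 2.
|Parcel A∩Parcel C| = 0 (no overlap).
|Parcel B∩Parcel C|: x∈[8,12], y∈[6,8] → 4·2 = 8.
|Parcel A∩Parcel B∩Parcel C| = 0.
|Parcel A ∪ Parcel B ∪ Parcel C| = 66 − 10 + 0 = 56.00.

56.00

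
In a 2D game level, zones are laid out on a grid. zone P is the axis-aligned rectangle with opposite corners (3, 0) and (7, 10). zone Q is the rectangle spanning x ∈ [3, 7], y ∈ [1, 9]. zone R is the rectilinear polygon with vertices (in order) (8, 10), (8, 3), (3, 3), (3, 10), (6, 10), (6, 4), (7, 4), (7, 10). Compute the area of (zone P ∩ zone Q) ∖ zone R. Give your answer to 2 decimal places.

|zone P ∩ zone Q| = 32.
|(zone P ∩ zone Q) ∩ zone R| = 19.
|(zone P ∩ zone Q) ∖ zone R| = 32 − 19 = 13.00.

13.00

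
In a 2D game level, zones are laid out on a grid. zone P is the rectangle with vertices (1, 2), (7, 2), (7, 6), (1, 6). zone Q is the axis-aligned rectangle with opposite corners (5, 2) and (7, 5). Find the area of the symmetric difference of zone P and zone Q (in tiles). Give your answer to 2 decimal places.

|zone P∩zone Q|: x∈[5,7], y∈[2,5] → 2·3 = 6.
|zone P △ zone Q| = |zone P| + |zone Q| − 2·|zone P∩zone Q| = 24 + 6 − 12 = 18.00.

18.00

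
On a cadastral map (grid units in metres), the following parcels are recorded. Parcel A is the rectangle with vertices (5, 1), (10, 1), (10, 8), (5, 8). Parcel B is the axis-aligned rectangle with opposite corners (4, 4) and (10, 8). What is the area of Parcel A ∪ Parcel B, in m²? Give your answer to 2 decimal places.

By inclusion–exclusion:
Individual areas: |Parcel A| = 35, |Parcel B| = 24.
|Parcel A∩Parcel B|: x∈[5,10], y∈[4,8] → 5·4 = 20.
|Parcel A ∪ Parcel B| = 59 − 20 = 39.00.

39.00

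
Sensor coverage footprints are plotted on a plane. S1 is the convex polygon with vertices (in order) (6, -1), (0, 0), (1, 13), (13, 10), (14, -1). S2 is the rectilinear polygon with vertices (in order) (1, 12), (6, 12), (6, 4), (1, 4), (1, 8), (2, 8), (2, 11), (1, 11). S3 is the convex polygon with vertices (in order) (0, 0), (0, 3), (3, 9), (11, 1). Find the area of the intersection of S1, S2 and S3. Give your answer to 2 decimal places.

16.50

The intersection is the polygon with vertices (6,4), (1,4), (1,5), (3,9), (6,6).
By the shoelace formula its area is 16.50.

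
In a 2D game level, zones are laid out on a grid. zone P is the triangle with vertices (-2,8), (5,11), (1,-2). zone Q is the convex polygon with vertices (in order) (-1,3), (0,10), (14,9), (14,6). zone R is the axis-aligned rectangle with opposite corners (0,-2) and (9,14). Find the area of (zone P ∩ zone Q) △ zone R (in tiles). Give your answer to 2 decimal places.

|zone P ∩ zone Q| = 25.0399.
|(zone P ∩ zone Q) ∩ zone R| = 21.998.
|(zone P ∩ zone Q) △ zone R| = 25.0399 + 144 − 43.9959 = 125.04.

125.04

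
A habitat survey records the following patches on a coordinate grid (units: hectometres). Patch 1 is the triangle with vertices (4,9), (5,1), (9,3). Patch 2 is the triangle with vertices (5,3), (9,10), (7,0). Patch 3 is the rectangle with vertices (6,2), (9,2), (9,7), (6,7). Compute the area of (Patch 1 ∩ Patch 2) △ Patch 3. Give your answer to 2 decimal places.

11.55

|Patch 1 ∩ Patch 2| = 7.2021.
|(Patch 1 ∩ Patch 2) ∩ Patch 3| = 5.3271.
|(Patch 1 ∩ Patch 2) △ Patch 3| = 7.2021 + 15 − 10.6542 = 11.55.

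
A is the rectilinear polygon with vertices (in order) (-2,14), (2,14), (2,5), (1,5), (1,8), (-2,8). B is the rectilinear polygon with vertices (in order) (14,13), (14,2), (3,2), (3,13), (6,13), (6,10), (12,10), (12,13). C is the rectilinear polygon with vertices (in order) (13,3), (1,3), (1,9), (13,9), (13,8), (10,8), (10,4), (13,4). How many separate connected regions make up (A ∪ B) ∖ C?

2

(A ∪ B) ∖ C splits into 2 disjoint pieces (area 23, area 55).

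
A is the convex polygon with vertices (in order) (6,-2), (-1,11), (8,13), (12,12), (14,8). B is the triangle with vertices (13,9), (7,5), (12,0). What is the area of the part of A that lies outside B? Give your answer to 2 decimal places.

|A| = 122.5, |A∩B| = 16.3262.
|A ∖ B| = |A| − |A∩B| = 122.5 − 16.3262 = 106.17.

106.17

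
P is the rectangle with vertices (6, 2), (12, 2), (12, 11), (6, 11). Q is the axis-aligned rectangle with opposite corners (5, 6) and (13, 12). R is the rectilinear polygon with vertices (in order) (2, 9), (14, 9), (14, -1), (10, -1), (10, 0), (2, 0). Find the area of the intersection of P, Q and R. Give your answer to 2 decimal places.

18.00

The intersection is the polygon with vertices (12,6), (6,6), (6,9), (12,9).
By the shoelace formula its area is 18.00.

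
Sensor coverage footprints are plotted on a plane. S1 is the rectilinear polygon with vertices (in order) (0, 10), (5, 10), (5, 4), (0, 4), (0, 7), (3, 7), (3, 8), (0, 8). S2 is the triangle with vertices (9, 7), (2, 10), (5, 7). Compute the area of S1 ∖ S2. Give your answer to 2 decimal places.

|S1| = 27, |S1∩S2| = 2.5714.
|S1 ∖ S2| = |S1| − |S1∩S2| = 27 − 2.5714 = 24.43.

24.43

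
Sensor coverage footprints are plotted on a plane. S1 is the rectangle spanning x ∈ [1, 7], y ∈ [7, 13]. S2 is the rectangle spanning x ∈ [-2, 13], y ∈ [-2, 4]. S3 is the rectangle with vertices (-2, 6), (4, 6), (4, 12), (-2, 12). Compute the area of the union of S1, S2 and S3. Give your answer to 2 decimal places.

147.00

By inclusion–exclusion:
Individual areas: |S1| = 36, |S2| = 90, |S3| = 36.
|S1∩S2| = 0 (no overlap).
|S1∩S3|: x∈[1,4], y∈[7,12] → 3·5 = 15.
|S2∩S3| = 0 (no overlap).
|S1∩S2∩S3| = 0.
|S1 ∪ S2 ∪ S3| = 162 − 15 + 0 = 147.00.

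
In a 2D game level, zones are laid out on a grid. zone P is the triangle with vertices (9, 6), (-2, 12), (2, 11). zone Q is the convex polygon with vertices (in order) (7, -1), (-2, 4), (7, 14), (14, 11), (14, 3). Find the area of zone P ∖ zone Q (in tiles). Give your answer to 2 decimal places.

3.58

|zone P| = 6.5, |zone P∩zone Q| = 2.9171.
|zone P ∖ zone Q| = |zone P| − |zone P∩zone Q| = 6.5 − 2.9171 = 3.58.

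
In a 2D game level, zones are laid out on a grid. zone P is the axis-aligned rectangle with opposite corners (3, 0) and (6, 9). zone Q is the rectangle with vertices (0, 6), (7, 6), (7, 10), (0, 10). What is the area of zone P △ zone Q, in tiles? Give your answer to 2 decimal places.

|zone P∩zone Q|: x∈[3,6], y∈[6,9] → 3·3 = 9.
|zone P △ zone Q| = |zone P| + |zone Q| − 2·|zone P∩zone Q| = 27 + 28 − 18 = 37.00.

37.00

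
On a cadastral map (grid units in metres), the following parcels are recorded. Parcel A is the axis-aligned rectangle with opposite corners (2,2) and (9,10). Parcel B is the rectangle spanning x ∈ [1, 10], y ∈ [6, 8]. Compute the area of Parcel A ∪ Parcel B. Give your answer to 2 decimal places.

By inclusion–exclusion:
Individual areas: |Parcel A| = 56, |Parcel B| = 18.
|Parcel A∩Parcel B|: x∈[2,9], y∈[6,8] → 7·2 = 14.
|Parcel A ∪ Parcel B| = 74 − 14 = 60.00.

60.00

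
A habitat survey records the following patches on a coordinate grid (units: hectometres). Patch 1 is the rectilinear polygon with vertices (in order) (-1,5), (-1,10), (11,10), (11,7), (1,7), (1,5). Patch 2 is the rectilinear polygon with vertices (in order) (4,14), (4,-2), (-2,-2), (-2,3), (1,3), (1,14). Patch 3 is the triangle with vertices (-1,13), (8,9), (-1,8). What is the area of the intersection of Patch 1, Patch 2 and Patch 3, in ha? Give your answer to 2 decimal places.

4.83

The intersection is the polygon with vertices (4,8.556), (1,8.222), (1,10), (4,10).
By the shoelace formula its area is 4.83.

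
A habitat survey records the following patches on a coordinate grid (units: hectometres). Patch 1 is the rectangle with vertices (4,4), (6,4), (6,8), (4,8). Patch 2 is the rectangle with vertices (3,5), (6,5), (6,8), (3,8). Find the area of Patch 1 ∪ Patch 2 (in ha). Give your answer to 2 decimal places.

By inclusion–exclusion:
Individual areas: |Patch 1| = 8, |Patch 2| = 9.
|Patch 1∩Patch 2|: x∈[4,6], y∈[5,8] → 2·3 = 6.
|Patch 1 ∪ Patch 2| = 17 − 6 = 11.00.

11.00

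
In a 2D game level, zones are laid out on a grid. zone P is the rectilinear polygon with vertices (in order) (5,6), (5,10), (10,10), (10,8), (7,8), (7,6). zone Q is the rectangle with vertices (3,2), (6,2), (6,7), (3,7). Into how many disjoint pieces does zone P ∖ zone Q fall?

zone P ∖ zone Q is a single connected region.

1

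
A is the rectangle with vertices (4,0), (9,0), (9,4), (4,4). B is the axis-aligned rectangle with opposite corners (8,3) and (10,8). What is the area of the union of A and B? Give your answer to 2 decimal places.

By inclusion–exclusion:
Individual areas: |A| = 20, |B| = 10.
|A∩B|: x∈[8,9], y∈[3,4] → 1·1 = 1.
|A ∪ B| = 30 − 1 = 29.00.

29.00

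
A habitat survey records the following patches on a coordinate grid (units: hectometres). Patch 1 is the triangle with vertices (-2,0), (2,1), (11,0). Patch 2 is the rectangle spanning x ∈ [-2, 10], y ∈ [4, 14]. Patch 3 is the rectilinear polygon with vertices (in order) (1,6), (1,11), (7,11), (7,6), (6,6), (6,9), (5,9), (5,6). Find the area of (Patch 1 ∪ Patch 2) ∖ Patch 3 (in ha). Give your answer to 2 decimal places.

99.50

|Patch 1 ∪ Patch 2| = 126.5.
|(Patch 1 ∪ Patch 2) ∩ Patch 3| = 27.
|(Patch 1 ∪ Patch 2) ∖ Patch 3| = 126.5 − 27 = 99.50.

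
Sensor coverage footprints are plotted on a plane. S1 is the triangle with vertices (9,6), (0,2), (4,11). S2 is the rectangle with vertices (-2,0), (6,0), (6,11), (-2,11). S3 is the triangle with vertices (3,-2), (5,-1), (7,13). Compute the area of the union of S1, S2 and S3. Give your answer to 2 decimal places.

98.10

By inclusion–exclusion:
Individual areas: |S1| = 32.5, |S2| = 88, |S3| = 13.
|S1∩S2| = 26.
|S1∩S3| = 3.5978.
|S2∩S3| = 8.8369.
|S1∩S2∩S3| = 3.0353.
|S1 ∪ S2 ∪ S3| = 133.5 − 38.4348 + 3.0353 = 98.10.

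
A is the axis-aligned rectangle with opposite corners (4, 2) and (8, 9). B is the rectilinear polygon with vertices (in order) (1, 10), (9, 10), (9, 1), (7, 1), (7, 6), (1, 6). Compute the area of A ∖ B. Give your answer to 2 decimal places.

|A| = 28, |A∩B| = 16.
|A ∖ B| = |A| − |A∩B| = 28 − 16 = 12.00.

12.00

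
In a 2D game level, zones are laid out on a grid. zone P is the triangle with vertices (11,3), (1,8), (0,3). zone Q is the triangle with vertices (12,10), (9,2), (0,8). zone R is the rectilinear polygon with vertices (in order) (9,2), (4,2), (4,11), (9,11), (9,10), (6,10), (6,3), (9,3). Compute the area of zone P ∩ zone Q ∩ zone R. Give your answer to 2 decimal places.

2.67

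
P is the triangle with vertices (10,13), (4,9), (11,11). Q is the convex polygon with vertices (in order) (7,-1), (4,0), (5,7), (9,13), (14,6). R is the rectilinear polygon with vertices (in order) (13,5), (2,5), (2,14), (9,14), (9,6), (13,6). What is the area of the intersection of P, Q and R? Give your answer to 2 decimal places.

The intersection is the polygon with vertices (6.882,9.823), (8.2,11.8), (9,12.333), (9,10.429).
By the shoelace formula its area is 2.46.

2.46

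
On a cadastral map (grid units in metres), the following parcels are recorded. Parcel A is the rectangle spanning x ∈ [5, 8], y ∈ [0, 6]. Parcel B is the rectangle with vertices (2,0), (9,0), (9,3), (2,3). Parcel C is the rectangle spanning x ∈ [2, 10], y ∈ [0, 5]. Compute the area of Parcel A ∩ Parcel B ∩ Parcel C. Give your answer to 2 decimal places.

The intersection is the polygon with vertices (5,0), (5,3), (8,3), (8,0).
By the shoelace formula its area is 9.00.

9.00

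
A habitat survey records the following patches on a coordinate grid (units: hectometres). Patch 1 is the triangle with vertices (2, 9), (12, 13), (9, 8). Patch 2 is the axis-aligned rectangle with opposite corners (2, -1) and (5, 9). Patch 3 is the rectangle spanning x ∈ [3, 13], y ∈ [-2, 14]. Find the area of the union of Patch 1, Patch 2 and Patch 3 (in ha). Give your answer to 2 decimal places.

By inclusion–exclusion:
Individual areas: |Patch 1| = 19, |Patch 2| = 30, |Patch 3| = 160.
|Patch 1∩Patch 2| = 0.6429.
|Patch 1∩Patch 3| = 18.7286.
|Patch 2∩Patch 3|: x∈[3,5], y∈[-1,9] → 2·10 = 20.
|Patch 1∩Patch 2∩Patch 3| = 0.5714.
|Patch 1 ∪ Patch 2 ∪ Patch 3| = 209 − 39.3714 + 0.5714 = 170.20.

170.20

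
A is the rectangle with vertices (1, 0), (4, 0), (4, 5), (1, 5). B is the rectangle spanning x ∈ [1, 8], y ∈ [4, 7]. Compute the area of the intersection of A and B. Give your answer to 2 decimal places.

|A∩B|: x∈[1,4], y∈[4,5] → 3·1 = 3.

3.00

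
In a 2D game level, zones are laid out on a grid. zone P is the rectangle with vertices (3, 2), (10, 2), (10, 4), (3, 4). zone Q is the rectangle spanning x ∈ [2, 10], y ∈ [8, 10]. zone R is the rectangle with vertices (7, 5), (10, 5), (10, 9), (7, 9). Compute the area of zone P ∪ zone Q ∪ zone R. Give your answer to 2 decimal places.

By inclusion–exclusion:
Individual areas: |zone P| = 14, |zone Q| = 16, |zone R| = 12.
|zone P∩zone Q| = 0 (no overlap).
|zone P∩zone R| = 0 (no overlap).
|zone Q∩zone R|: x∈[7,10], y∈[8,9] → 3·1 = 3.
|zone P∩zone Q∩zone R| = 0.
|zone P ∪ zone Q ∪ zone R| = 42 − 3 + 0 = 39.00.

39.00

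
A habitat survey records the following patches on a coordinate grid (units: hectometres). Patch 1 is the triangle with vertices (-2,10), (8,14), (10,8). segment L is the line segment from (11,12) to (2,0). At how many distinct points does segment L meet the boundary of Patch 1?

2

The segment meets the boundary at (8.222,8.296), (9.385,9.846).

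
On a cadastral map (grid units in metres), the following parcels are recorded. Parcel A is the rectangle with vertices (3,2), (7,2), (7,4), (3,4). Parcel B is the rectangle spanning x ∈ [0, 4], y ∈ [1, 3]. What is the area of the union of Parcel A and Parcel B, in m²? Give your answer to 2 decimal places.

15.00

By inclusion–exclusion:
Individual areas: |Parcel A| = 8, |Parcel B| = 8.
|Parcel A∩Parcel B|: x∈[3,4], y∈[2,3] → 1·1 = 1.
|Parcel A ∪ Parcel B| = 16 − 1 = 15.00.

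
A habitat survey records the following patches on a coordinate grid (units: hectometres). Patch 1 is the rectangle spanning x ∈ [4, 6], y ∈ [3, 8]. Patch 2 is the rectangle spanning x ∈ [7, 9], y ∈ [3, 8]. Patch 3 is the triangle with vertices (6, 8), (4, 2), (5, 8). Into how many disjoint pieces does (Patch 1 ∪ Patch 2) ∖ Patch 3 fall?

3

(Patch 1 ∪ Patch 2) ∖ Patch 3 splits into 3 disjoint pieces (area 4.1667, area 2.9167, area 10).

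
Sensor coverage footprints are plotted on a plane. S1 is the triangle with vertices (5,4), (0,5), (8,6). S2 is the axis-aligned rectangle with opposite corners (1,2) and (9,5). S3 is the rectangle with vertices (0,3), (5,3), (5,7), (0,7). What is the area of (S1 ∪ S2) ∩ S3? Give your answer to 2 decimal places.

The region (S1 ∪ S2) ∩ S3 is the polygon with vertices (5,5.625), (5,3), (1,3), (1,4.8), (0,5).
By the shoelace formula its area is 9.66.

9.66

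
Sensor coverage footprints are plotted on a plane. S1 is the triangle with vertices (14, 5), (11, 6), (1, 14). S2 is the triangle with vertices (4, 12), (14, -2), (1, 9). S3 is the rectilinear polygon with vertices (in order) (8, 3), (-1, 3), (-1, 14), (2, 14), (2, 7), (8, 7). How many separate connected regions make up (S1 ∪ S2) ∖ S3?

(S1 ∪ S2) ∖ S3 splits into 2 disjoint pieces (area 22.9162, area 9.9692).

2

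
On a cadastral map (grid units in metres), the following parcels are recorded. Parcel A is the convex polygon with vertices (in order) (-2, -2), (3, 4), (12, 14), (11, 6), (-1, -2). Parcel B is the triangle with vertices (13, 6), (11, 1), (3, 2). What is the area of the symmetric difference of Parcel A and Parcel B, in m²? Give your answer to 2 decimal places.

|Parcel A| = 54, |Parcel B| = 21, |Parcel A∩Parcel B| = 2.2105.
|Parcel A △ Parcel B| = |Parcel A| + |Parcel B| − 2·|Parcel A∩Parcel B| = 54 + 21 − 4.4211 = 70.58.

70.58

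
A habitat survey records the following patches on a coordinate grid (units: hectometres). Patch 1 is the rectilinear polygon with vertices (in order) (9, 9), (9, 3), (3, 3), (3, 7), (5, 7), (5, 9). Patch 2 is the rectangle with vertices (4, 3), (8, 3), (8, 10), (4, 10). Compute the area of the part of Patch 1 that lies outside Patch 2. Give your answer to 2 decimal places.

|Patch 1| = 32, |Patch 1∩Patch 2| = 22.
|Patch 1 ∖ Patch 2| = |Patch 1| − |Patch 1∩Patch 2| = 32 − 22 = 10.00.

10.00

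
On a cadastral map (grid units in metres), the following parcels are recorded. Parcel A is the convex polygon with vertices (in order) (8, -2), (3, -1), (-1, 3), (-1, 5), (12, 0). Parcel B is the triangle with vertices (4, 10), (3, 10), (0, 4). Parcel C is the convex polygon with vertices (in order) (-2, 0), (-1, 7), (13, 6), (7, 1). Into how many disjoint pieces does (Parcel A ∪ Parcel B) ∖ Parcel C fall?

(Parcel A ∪ Parcel B) ∖ Parcel C splits into 2 disjoint pieces (area 20.1579, area 2.3413).

2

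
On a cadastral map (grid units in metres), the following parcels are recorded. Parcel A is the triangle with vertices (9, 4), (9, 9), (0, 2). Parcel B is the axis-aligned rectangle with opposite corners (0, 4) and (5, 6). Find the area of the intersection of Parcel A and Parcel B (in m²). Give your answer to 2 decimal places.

2.29

The intersection is the polygon with vertices (5,5.889), (5,4), (2.571,4).
By the shoelace formula its area is 2.29.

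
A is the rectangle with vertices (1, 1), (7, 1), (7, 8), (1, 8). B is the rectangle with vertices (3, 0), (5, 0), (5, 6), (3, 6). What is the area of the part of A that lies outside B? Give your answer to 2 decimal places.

|A∩B|: x∈[3,5], y∈[1,6] → 2·5 = 10.
|A| = 42.
|A ∖ B| = |A| − |A∩B| = 42 − 10 = 32.00.

32.00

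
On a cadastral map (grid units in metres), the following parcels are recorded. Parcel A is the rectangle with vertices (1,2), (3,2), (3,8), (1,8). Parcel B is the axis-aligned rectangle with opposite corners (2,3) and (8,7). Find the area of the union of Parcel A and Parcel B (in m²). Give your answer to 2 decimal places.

32.00

By inclusion–exclusion:
Individual areas: |Parcel A| = 12, |Parcel B| = 24.
|Parcel A∩Parcel B|: x∈[2,3], y∈[3,7] → 1·4 = 4.
|Parcel A ∪ Parcel B| = 36 − 4 = 32.00.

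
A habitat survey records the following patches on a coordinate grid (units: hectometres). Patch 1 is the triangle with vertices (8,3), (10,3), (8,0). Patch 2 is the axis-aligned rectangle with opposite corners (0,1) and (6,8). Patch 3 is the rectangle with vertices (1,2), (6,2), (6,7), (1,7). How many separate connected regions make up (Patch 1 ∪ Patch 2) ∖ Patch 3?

2

(Patch 1 ∪ Patch 2) ∖ Patch 3 splits into 2 disjoint pieces (area 3, area 17).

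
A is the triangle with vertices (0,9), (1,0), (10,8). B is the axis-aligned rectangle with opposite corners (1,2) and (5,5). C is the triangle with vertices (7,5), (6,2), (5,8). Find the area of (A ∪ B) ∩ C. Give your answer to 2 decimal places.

The region (A ∪ B) ∩ C is the polygon with vertices (5.645,4.129), (5,8), (6.861,5.209).
By the shoelace formula its area is 2.70.

2.70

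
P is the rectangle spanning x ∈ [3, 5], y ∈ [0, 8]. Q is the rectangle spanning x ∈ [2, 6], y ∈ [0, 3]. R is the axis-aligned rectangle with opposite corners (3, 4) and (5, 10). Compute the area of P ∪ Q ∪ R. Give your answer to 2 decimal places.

26.00

By inclusion–exclusion:
Individual areas: |P| = 16, |Q| = 12, |R| = 12.
|P∩Q|: x∈[3,5], y∈[0,3] → 2·3 = 6.
|P∩R|: x∈[3,5], y∈[4,8] → 2·4 = 8.
|Q∩R| = 0 (no overlap).
|P∩Q∩R| = 0.
|P ∪ Q ∪ R| = 40 − 14 + 0 = 26.00.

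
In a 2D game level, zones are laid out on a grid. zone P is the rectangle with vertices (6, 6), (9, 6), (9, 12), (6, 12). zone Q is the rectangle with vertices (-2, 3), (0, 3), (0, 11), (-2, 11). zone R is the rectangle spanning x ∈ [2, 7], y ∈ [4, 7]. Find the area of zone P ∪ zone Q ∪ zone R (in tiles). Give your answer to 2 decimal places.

48.00

By inclusion–exclusion:
Individual areas: |zone P| = 18, |zone Q| = 16, |zone R| = 15.
|zone P∩zone Q| = 0 (no overlap).
|zone P∩zone R|: x∈[6,7], y∈[6,7] → 1·1 = 1.
|zone Q∩zone R| = 0 (no overlap).
|zone P∩zone Q∩zone R| = 0.
|zone P ∪ zone Q ∪ zone R| = 49 − 1 + 0 = 48.00.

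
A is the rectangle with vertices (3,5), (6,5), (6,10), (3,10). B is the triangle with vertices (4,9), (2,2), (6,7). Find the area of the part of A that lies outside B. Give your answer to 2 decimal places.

|A| = 15, |A∩B| = 6.65.
|A ∖ B| = |A| − |A∩B| = 15 − 6.65 = 8.35.

8.35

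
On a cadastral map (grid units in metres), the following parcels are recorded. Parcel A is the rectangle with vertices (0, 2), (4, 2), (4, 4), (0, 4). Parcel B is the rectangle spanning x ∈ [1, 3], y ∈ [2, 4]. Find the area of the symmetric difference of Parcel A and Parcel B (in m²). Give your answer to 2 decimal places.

4.00

|Parcel A∩Parcel B|: x∈[1,3], y∈[2,4] → 2·2 = 4.
|Parcel A △ Parcel B| = |Parcel A| + |Parcel B| − 2·|Parcel A∩Parcel B| = 8 + 4 − 8 = 4.00.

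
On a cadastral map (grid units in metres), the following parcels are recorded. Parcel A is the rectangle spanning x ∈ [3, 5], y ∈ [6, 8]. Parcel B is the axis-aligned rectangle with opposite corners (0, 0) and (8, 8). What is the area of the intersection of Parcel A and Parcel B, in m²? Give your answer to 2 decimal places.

|Parcel A∩Parcel B|: x∈[3,5], y∈[6,8] → 2·2 = 4.

4.00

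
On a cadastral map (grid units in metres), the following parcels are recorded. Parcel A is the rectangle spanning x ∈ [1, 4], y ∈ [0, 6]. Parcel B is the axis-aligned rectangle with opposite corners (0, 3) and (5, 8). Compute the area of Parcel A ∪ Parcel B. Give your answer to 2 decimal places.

34.00

By inclusion–exclusion:
Individual areas: |Parcel A| = 18, |Parcel B| = 25.
|Parcel A∩Parcel B|: x∈[1,4], y∈[3,6] → 3·3 = 9.
|Parcel A ∪ Parcel B| = 43 − 9 = 34.00.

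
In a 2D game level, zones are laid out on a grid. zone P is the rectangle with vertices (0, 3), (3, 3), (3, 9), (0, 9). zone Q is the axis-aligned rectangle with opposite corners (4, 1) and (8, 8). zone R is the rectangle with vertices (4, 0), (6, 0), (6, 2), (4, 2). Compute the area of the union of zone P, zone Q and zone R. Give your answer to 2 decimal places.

By inclusion–exclusion:
Individual areas: |zone P| = 18, |zone Q| = 28, |zone R| = 4.
|zone P∩zone Q| = 0 (no overlap).
|zone P∩zone R| = 0 (no overlap).
|zone Q∩zone R|: x∈[4,6], y∈[1,2] → 2·1 = 2.
|zone P∩zone Q∩zone R| = 0.
|zone P ∪ zone Q ∪ zone R| = 50 − 2 + 0 = 48.00.

48.00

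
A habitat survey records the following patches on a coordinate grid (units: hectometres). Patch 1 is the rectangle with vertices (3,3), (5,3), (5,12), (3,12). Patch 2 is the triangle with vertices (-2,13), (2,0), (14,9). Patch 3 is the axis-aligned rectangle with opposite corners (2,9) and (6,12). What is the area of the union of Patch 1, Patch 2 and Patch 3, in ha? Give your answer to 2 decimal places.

98.00

By inclusion–exclusion:
Individual areas: |Patch 1| = 18, |Patch 2| = 96, |Patch 3| = 12.
|Patch 1∩Patch 2| = 17.
|Patch 1∩Patch 3|: x∈[3,5], y∈[9,12] → 2·3 = 6.
|Patch 2∩Patch 3| = 10.
|Patch 1∩Patch 2∩Patch 3| = 5.
|Patch 1 ∪ Patch 2 ∪ Patch 3| = 126 − 33 + 5 = 98.00.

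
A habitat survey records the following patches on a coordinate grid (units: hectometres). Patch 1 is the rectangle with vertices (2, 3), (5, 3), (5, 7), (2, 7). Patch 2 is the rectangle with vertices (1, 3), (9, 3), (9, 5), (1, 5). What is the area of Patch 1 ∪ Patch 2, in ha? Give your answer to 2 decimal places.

22.00

By inclusion–exclusion:
Individual areas: |Patch 1| = 12, |Patch 2| = 16.
|Patch 1∩Patch 2|: x∈[2,5], y∈[3,5] → 3·2 = 6.
|Patch 1 ∪ Patch 2| = 28 − 6 = 22.00.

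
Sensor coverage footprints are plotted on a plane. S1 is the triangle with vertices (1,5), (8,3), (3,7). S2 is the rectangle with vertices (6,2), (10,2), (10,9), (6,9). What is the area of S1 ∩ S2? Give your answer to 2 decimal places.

1.03

The intersection is the polygon with vertices (8,3), (6,3.571), (6,4.6).
By the shoelace formula its area is 1.03.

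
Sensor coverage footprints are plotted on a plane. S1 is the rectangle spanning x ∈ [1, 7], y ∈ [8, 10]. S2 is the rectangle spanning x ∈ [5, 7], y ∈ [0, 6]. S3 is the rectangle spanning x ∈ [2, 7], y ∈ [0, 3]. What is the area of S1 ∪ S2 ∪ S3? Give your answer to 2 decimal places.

33.00

By inclusion–exclusion:
Individual areas: |S1| = 12, |S2| = 12, |S3| = 15.
|S1∩S2| = 0 (no overlap).
|S1∩S3| = 0 (no overlap).
|S2∩S3|: x∈[5,7], y∈[0,3] → 2·3 = 6.
|S1∩S2∩S3| = 0.
|S1 ∪ S2 ∪ S3| = 39 − 6 + 0 = 33.00.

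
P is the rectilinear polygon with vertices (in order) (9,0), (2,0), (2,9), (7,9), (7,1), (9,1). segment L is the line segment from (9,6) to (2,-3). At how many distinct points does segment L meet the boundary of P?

2

The segment meets the boundary at (4.333,0), (7,3.429).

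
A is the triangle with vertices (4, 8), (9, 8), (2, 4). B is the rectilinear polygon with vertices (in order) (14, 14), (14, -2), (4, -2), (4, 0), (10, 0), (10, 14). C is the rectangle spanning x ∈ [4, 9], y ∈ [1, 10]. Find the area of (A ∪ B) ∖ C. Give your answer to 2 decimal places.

|A ∪ B| = 86.
|(A ∪ B) ∩ C| = 7.1429.
|(A ∪ B) ∖ C| = 86 − 7.1429 = 78.86.

78.86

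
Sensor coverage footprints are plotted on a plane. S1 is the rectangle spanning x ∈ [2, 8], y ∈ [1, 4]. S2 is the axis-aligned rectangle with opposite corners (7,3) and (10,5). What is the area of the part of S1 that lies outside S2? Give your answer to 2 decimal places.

|S1∩S2|: x∈[7,8], y∈[3,4] → 1·1 = 1.
|S1| = 18.
|S1 ∖ S2| = |S1| − |S1∩S2| = 18 − 1 = 17.00.

17.00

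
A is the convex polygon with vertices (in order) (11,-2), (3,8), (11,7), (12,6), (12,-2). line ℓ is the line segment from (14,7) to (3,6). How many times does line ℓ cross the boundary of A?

2

The segment meets the boundary at (4.492,6.136), (11.25,6.75).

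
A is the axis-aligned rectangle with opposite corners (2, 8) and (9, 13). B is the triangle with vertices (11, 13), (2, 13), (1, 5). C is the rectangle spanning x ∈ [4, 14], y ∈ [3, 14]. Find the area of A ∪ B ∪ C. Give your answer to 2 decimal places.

126.40

By inclusion–exclusion:
Individual areas: |A| = 35, |B| = 36, |C| = 110.
|A∩B| = 27.775.
|A∩C|: x∈[4,9], y∈[8,13] → 5·5 = 25.
|B∩C| = 19.6.
|A∩B∩C| = 17.775.
|A ∪ B ∪ C| = 181 − 72.375 + 17.775 = 126.40.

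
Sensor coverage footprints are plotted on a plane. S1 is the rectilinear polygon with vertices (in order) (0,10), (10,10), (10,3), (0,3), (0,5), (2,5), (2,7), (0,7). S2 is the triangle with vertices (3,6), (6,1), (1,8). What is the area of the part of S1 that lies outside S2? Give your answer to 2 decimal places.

64.29

|S1| = 66, |S1∩S2| = 1.7143.
|S1 ∖ S2| = |S1| − |S1∩S2| = 66 − 1.7143 = 64.29.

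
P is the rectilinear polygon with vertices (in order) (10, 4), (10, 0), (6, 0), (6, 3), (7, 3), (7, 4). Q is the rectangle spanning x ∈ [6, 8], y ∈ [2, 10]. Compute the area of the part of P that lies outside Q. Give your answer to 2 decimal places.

12.00

|P| = 15, |P∩Q| = 3.
|P ∖ Q| = |P| − |P∩Q| = 15 − 3 = 12.00.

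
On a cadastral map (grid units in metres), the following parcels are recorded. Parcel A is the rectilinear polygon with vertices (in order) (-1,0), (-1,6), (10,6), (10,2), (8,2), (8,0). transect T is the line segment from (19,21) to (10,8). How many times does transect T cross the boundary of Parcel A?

0

The segment lies entirely outside Parcel A and never meets its boundary.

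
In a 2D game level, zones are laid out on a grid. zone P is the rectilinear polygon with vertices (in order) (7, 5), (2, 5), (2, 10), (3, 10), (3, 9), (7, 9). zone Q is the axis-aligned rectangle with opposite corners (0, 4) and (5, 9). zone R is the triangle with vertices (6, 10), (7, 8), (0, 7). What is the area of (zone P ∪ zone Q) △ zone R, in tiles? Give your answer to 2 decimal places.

|zone P ∪ zone Q| = 34.
|(zone P ∪ zone Q) ∩ zone R| = 6.25.
|(zone P ∪ zone Q) △ zone R| = 34 + 7.5 − 12.5 = 29.00.

29.00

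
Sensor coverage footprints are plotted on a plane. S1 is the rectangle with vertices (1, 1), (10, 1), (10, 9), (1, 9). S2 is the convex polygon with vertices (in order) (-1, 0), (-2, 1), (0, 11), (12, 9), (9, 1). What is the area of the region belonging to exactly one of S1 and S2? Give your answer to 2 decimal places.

|S1| = 72, |S2| = 111.5, |S1∩S2| = 70.6667.
|S1 △ S2| = |S1| + |S2| − 2·|S1∩S2| = 72 + 111.5 − 141.3333 = 42.17.

42.17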